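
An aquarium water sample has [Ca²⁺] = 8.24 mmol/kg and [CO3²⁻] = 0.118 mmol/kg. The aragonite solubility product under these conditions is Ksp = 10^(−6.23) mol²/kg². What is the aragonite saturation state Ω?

Ksp = 10^(−6.23) = 5.888×10^-7
Ω = [Ca²⁺][CO3²⁻]/Ksp = (8.24×10^-3)(0.118×10^-3) / 5.888×10^-7 = 1.65

Ω = 1.65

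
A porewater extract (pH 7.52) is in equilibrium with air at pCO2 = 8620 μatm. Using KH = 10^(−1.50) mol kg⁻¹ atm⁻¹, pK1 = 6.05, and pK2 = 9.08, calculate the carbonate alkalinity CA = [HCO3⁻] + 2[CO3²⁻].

CA = 8.49 mmol/kg

[CO2*] = KH · pCO2 = 10^(−1.50) × 8620×10^-6 = 2.726×10^-4 mol/kg
α₀ = 1/(1 + K1/[H⁺] + K1K2/[H⁺]²) = 1/(1 + 10^+1.47 + 10^-0.09) = 0.03192
DIC = [CO2*]/α₀ = 2.726×10^-4 / 0.03192 = 8.539 mmol/kg
CA = (α₁ + 2α₂)·DIC = (0.9421 + 2×0.02595) × 8.539 = 8.49 mmol/kg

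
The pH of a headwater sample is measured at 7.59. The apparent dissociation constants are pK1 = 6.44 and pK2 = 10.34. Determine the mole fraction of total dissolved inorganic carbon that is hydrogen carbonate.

α₁ = 0.932

α₁ = 1 / (1 + [H⁺]/K1 + K2/[H⁺]) = 1 / (1 + 10^-1.15 + 10^-2.75)
   = 1 / (1 + 0.070795 + 0.0017783) = 1/1.0726 = 0.9323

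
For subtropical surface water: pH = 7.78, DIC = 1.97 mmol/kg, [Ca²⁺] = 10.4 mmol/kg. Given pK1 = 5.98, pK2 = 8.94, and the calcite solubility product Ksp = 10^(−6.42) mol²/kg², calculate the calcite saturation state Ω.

Ω = 3.44

α₂ = 1 / (1 + [H⁺]/K2 + [H⁺]²/(K1K2)) = 1 / (1 + 10^+1.16 + 10^-0.64)
   = 1 / (1 + 14.454 + 0.22909) = 1/15.683 = 0.06376
[CO3²⁻] = α₂ × DIC = 0.06376 × 1.97 = 0.1256 mmol/kg
Ksp = 10^(−6.42) = 3.802×10^-7
Ω = [Ca²⁺][CO3²⁻]/Ksp = (10.4×10^-3)(1.256×10^-4) / 3.802×10^-7 = 3.44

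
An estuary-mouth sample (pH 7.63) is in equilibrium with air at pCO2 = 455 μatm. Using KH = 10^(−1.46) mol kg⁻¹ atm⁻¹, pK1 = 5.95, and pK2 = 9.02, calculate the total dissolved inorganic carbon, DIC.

[CO2*] = KH · pCO2 = 10^(−1.46) × 455×10^-6 = 1.578×10^-5 mol/kg
α₀ = 1/(1 + K1/[H⁺] + K1K2/[H⁺]²) = 1/(1 + 10^+1.68 + 10^+0.29) = 0.01968
DIC = [CO2*]/α₀ = 1.578×10^-5 / 0.01968 = 0.802 mmol/kg

DIC = 0.802 mmol/kg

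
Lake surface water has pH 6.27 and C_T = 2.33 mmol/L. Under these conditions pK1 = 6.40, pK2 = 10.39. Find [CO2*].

[CO2*] = 1.34 mmol/L

α₀ = 1 / (1 + K1/[H⁺] + K1K2/[H⁺]²) = 1 / (1 + 10^-0.13 + 10^-4.25)
   = 1 / (1 + 0.74131 + 5.6234×10^-5) = 1/1.7414 = 0.5743
[CO2*] = α₀ × DIC = 0.5743 × 2.33 = 1.34 mmol/L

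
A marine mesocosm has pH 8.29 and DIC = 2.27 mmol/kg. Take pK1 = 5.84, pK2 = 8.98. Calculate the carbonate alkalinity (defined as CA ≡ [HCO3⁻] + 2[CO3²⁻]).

CA = [HCO3⁻] + 2[CO3²⁻] = (α₁ + 2α₂)·DIC
At pH 8.29: [H⁺]/K1 = 10^-2.45 = 0.0035481, K2/[H⁺] = 10^-0.69 = 0.20417
α₁ = 1/(1 + 0.0035481 + 0.20417) = 1/1.2077 = 0.8280; α₂ = α₁·K2/[H⁺] = 0.1691
α₁ + 2α₂ = 1.1661
CA = 1.1661 × 2.27 = 2.65 mmol/kg

CA = 2.65 mmol/kg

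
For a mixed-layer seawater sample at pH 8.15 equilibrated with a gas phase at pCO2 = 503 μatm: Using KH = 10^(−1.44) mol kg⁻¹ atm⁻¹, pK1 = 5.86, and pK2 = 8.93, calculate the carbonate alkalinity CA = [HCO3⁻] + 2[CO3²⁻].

[CO2*] = KH · pCO2 = 10^(−1.44) × 503×10^-6 = 1.826×10^-5 mol/kg
α₀ = 1/(1 + K1/[H⁺] + K1K2/[H⁺]²) = 1/(1 + 10^+2.29 + 10^+1.51) = 0.004379
DIC = [CO2*]/α₀ = 1.826×10^-5 / 0.004379 = 4.170 mmol/kg
CA = (α₁ + 2α₂)·DIC = (0.8539 + 2×0.1417) × 4.170 = 4.74 mmol/kg

CA = 4.74 mmol/kg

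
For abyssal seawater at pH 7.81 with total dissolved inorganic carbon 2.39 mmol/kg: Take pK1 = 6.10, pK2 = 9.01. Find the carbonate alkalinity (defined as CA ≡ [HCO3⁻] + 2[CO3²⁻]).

CA = [HCO3⁻] + 2[CO3²⁻] = (α₁ + 2α₂)·DIC
At pH 7.81: [H⁺]/K1 = 10^-1.71 = 0.019498, K2/[H⁺] = 10^-1.20 = 0.063096
α₁ = 1/(1 + 0.019498 + 0.063096) = 1/1.0826 = 0.9237; α₂ = α₁·K2/[H⁺] = 0.05828
α₁ + 2α₂ = 1.0403
CA = 1.0403 × 2.39 = 2.49 mmol/kg

CA = 2.49 mmol/kg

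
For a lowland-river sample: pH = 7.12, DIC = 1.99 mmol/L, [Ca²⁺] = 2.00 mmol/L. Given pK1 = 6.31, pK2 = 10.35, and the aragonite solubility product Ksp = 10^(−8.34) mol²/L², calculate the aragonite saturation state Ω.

α₂ = 1 / (1 + [H⁺]/K2 + [H⁺]²/(K1K2)) = 1 / (1 + 10^+3.23 + 10^+2.42)
   = 1 / (1 + 1698.2 + 263.03) = 1/1962.3 = 0.0005096
[CO3²⁻] = α₂ × DIC = 0.0005096 × 1.99 = 0.001014 mmol/L = 1.014 μmol/L
Ksp = 10^(−8.34) = 4.571×10^-9
Ω = [Ca²⁺][CO3²⁻]/Ksp = (2.00×10^-3)(1.014×10^-6) / 4.571×10^-9 = 0.444

Ω = 0.444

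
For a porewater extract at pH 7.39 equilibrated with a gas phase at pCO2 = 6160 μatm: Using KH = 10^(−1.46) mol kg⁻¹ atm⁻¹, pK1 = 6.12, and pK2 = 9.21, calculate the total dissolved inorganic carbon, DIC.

[CO2*] = KH · pCO2 = 10^(−1.46) × 6160×10^-6 = 2.136×10^-4 mol/kg
α₀ = 1/(1 + K1/[H⁺] + K1K2/[H⁺]²) = 1/(1 + 10^+1.27 + 10^-0.55) = 0.05024
DIC = [CO2*]/α₀ = 2.136×10^-4 / 0.05024 = 4.25 mmol/kg

DIC = 4.25 mmol/kg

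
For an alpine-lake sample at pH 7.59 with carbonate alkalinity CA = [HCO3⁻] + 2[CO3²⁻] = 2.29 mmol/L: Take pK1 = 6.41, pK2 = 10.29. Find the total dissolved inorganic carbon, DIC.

CA = [HCO3⁻] + 2[CO3²⁻] = (α₁ + 2α₂)·DIC
At pH 7.59: [H⁺]/K1 = 10^-1.18 = 0.066069, K2/[H⁺] = 10^-2.70 = 0.0019953
α₁ = 1/(1 + 0.066069 + 0.0019953) = 1/1.0681 = 0.9363; α₂ = α₁·K2/[H⁺] = 0.001868
α₁ + 2α₂ = 0.9400
DIC = CA / (α₁ + 2α₂) = 2.29 / 0.9400 = 2.44 mmol/L

DIC = 2.44 mmol/L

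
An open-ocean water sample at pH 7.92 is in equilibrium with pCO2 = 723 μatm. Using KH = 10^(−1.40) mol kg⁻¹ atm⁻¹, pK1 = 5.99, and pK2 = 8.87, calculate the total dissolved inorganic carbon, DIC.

[CO2*] = KH · pCO2 = 10^(−1.40) × 723×10^-6 = 2.878×10^-5 mol/kg
α₀ = 1/(1 + K1/[H⁺] + K1K2/[H⁺]²) = 1/(1 + 10^+1.93 + 10^+0.98) = 0.01045
DIC = [CO2*]/α₀ = 2.878×10^-5 / 0.01045 = 2.75 mmol/kg

DIC = 2.75 mmol/kg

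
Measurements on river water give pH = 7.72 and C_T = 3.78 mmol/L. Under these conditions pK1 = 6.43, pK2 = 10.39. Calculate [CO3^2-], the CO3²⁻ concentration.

α₂ = 1 / (1 + [H⁺]/K2 + [H⁺]²/(K1K2)) = 1 / (1 + 10^+2.67 + 10^+1.38)
   = 1 / (1 + 467.74 + 23.988) = 1/492.72 = 0.002030
[CO3²⁻] = α₂ × DIC = 0.002030 × 3.78 = 0.00767 mmol/L = 7.67 μmol/L

[CO3²⁻] = 7.67 μmol/L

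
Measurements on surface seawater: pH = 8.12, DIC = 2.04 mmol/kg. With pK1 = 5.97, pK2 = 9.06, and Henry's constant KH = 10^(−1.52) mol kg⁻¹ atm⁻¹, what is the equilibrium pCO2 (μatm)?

α₀ = 1 / (1 + K1/[H⁺] + K1K2/[H⁺]²) = 1 / (1 + 10^+2.15 + 10^+1.21)
   = 1 / (1 + 141.25 + 16.218) = 1/158.47 = 0.006310
[CO2*] = α₀ × DIC = 0.006310 × 2.04 = 0.01287 mmol/kg = 12.87 μmol/kg
pCO2 = [CO2*]/KH = 1.287×10^-5 / 3.020×10^-2 = 426 μatm

pCO2 = 426 μatm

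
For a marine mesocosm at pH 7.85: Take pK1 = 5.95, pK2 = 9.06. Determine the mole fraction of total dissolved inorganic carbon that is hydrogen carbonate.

α₁ = 1 / (1 + [H⁺]/K1 + K2/[H⁺]) = 1 / (1 + 10^-1.90 + 10^-1.21)
   = 1 / (1 + 0.012589 + 0.061660) = 1/1.0742 = 0.9309

α₁ = 0.931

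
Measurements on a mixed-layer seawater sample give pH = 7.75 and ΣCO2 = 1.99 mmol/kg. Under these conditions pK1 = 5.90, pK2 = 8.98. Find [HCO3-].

α₁ = 1 / (1 + [H⁺]/K1 + K2/[H⁺]) = 1 / (1 + 10^-1.85 + 10^-1.23)
   = 1 / (1 + 0.014125 + 0.058884) = 1/1.0730 = 0.9320
[HCO3⁻] = α₁ × DIC = 0.9320 × 1.99 = 1.85 mmol/kg

[HCO3⁻] = 1.85 mmol/kg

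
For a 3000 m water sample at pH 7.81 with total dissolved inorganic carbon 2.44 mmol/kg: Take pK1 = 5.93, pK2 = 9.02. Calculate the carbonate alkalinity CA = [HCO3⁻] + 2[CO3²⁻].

CA = 2.55 mmol/kg

CA = [HCO3⁻] + 2[CO3²⁻] = (α₁ + 2α₂)·DIC
At pH 7.81: [H⁺]/K1 = 10^-1.88 = 0.013183, K2/[H⁺] = 10^-1.21 = 0.061660
α₁ = 1/(1 + 0.013183 + 0.061660) = 1/1.0748 = 0.9304; α₂ = α₁·K2/[H⁺] = 0.05737
α₁ + 2α₂ = 1.0451
CA = 1.0451 × 2.44 = 2.55 mmol/kg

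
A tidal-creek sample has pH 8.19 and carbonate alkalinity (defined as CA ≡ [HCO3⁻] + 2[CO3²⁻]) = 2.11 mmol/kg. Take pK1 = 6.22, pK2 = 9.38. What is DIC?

CA = [HCO3⁻] + 2[CO3²⁻] = (α₁ + 2α₂)·DIC
At pH 8.19: [H⁺]/K1 = 10^-1.97 = 0.010715, K2/[H⁺] = 10^-1.19 = 0.064565
α₁ = 1/(1 + 0.010715 + 0.064565) = 1/1.0753 = 0.9300; α₂ = α₁·K2/[H⁺] = 0.06005
α₁ + 2α₂ = 1.0501
DIC = CA / (α₁ + 2α₂) = 2.11 / 1.0501 = 2.01 mmol/kg

DIC = 2.01 mmol/kg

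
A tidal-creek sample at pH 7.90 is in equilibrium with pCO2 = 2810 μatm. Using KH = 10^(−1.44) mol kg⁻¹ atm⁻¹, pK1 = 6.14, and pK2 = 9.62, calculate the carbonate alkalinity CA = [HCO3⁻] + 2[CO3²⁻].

[CO2*] = KH · pCO2 = 10^(−1.44) × 2810×10^-6 = 1.020×10^-4 mol/kg
α₀ = 1/(1 + K1/[H⁺] + K1K2/[H⁺]²) = 1/(1 + 10^+1.76 + 10^+0.04) = 0.01677
DIC = [CO2*]/α₀ = 1.020×10^-4 / 0.01677 = 6.085 mmol/kg
CA = (α₁ + 2α₂)·DIC = (0.9648 + 2×0.01838) × 6.085 = 6.09 mmol/kg

CA = 6.09 mmol/kg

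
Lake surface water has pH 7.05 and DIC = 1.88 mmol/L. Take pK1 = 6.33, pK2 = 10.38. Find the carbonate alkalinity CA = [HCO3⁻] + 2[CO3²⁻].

CA = 1.58 mmol/L

CA = [HCO3⁻] + 2[CO3²⁻] = (α₁ + 2α₂)·DIC
At pH 7.05: [H⁺]/K1 = 10^-0.72 = 0.19055, K2/[H⁺] = 10^-3.33 = 0.00046774
α₁ = 1/(1 + 0.19055 + 0.00046774) = 1/1.1910 = 0.8396; α₂ = α₁·K2/[H⁺] = 0.0003927
α₁ + 2α₂ = 0.8404
CA = 0.8404 × 1.88 = 1.58 mmol/L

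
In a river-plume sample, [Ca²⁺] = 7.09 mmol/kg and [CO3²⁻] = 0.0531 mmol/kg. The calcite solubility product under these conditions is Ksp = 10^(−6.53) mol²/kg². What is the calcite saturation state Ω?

Ksp = 10^(−6.53) = 2.951×10^-7
Ω = [Ca²⁺][CO3²⁻]/Ksp = (7.09×10^-3)(0.0531×10^-3) / 2.951×10^-7 = 1.28

Ω = 1.28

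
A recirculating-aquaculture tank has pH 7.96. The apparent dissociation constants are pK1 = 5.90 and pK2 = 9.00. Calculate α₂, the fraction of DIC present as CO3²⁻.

α₂ = 1 / (1 + [H⁺]/K2 + [H⁺]²/(K1K2)) = 1 / (1 + 10^+1.04 + 10^-1.02)
   = 1 / (1 + 10.965 + 0.095499) = 1/12.060 = 0.08292

α₂ = 0.0829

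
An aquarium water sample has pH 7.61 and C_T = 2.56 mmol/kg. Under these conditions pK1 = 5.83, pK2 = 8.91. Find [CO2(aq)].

[CO2*] = 0.0398 mmol/kg

α₀ = 1 / (1 + K1/[H⁺] + K1K2/[H⁺]²) = 1 / (1 + 10^+1.78 + 10^+0.48)
   = 1 / (1 + 60.256 + 3.0200) = 1/64.276 = 0.01556
[CO2*] = α₀ × DIC = 0.01556 × 2.56 = 0.0398 mmol/kg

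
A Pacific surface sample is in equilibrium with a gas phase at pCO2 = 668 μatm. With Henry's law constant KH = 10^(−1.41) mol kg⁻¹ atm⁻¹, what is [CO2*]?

[CO2*] = 26.0 μmol/kg

KH = 10^(−1.41) = 3.890×10^-2 mol kg⁻¹ atm⁻¹
[CO2*] = KH · pCO2 = 3.890×10^-2 × 668×10^-6 atm = 2.60×10^-5 mol/kg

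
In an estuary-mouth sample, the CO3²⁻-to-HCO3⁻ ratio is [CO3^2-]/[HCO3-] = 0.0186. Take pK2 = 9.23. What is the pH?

From K2 = [H⁺][CO3^2-]/[HCO3-]:  pH = pK2 + log₁₀([CO3^2-]/[HCO3-])
log₁₀(0.0186) = -1.730
pH = 9.23 + (-1.730) = 7.50

pH = 7.50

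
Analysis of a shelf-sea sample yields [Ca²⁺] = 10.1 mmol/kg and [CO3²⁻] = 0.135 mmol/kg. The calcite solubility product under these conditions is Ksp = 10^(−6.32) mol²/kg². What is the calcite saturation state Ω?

Ksp = 10^(−6.32) = 4.786×10^-7
Ω = [Ca²⁺][CO3²⁻]/Ksp = (10.1×10^-3)(0.135×10^-3) / 4.786×10^-7 = 2.85

Ω = 2.85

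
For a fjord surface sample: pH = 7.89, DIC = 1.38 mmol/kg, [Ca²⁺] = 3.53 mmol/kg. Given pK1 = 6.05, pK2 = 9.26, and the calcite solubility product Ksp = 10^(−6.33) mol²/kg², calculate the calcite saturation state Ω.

α₂ = 1 / (1 + [H⁺]/K2 + [H⁺]²/(K1K2)) = 1 / (1 + 10^+1.37 + 10^-0.47)
   = 1 / (1 + 23.442 + 0.33884) = 1/24.781 = 0.04035
[CO3²⁻] = α₂ × DIC = 0.04035 × 1.38 = 0.05569 mmol/kg
Ksp = 10^(−6.33) = 4.677×10^-7
Ω = [Ca²⁺][CO3²⁻]/Ksp = (3.53×10^-3)(5.569×10^-5) / 4.677×10^-7 = 0.420

Ω = 0.420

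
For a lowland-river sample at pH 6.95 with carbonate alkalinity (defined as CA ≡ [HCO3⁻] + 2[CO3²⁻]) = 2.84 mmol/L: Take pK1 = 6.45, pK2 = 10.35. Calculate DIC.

CA = [HCO3⁻] + 2[CO3²⁻] = (α₁ + 2α₂)·DIC
At pH 6.95: [H⁺]/K1 = 10^-0.50 = 0.31623, K2/[H⁺] = 10^-3.40 = 0.00039811
α₁ = 1/(1 + 0.31623 + 0.00039811) = 1/1.3166 = 0.7595; α₂ = α₁·K2/[H⁺] = 0.0003024
α₁ + 2α₂ = 0.7601
DIC = CA / (α₁ + 2α₂) = 2.84 / 0.7601 = 3.74 mmol/L

DIC = 3.74 mmol/L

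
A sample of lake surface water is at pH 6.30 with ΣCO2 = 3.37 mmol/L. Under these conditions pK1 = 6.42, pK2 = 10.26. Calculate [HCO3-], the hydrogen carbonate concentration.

α₁ = 1 / (1 + [H⁺]/K1 + K2/[H⁺]) = 1 / (1 + 10^+0.12 + 10^-3.96)
   = 1 / (1 + 1.3183 + 0.00010965) = 1/2.3184 = 0.4313
[HCO3⁻] = α₁ × DIC = 0.4313 × 3.37 = 1.45 mmol/L

[HCO3⁻] = 1.45 mmol/L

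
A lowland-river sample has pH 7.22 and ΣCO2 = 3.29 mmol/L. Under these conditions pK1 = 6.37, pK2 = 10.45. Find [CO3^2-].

α₂ = 1 / (1 + [H⁺]/K2 + [H⁺]²/(K1K2)) = 1 / (1 + 10^+3.23 + 10^+2.38)
   = 1 / (1 + 1698.2 + 239.88) = 1/1939.1 = 0.0005157
[CO3²⁻] = α₂ × DIC = 0.0005157 × 3.29 = 0.00170 mmol/L = 1.70 μmol/L

[CO3²⁻] = 1.70 μmol/L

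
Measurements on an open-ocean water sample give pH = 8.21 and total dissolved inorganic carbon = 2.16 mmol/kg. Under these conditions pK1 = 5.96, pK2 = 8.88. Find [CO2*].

[CO2*] = 9.96 μmol/kg

α₀ = 1 / (1 + K1/[H⁺] + K1K2/[H⁺]²) = 1 / (1 + 10^+2.25 + 10^+1.58)
   = 1 / (1 + 177.83 + 38.019) = 1/216.85 = 0.004612
[CO2*] = α₀ × DIC = 0.004612 × 2.16 = 0.00996 mmol/kg = 9.96 μmol/kg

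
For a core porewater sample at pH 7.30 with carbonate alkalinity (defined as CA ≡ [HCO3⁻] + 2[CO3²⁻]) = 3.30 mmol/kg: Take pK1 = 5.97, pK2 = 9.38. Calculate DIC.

DIC = 3.42 mmol/kg

CA = [HCO3⁻] + 2[CO3²⁻] = (α₁ + 2α₂)·DIC
At pH 7.30: [H⁺]/K1 = 10^-1.33 = 0.046774, K2/[H⁺] = 10^-2.08 = 0.0083176
α₁ = 1/(1 + 0.046774 + 0.0083176) = 1/1.0551 = 0.9478; α₂ = α₁·K2/[H⁺] = 0.007883
α₁ + 2α₂ = 0.9636
DIC = CA / (α₁ + 2α₂) = 3.30 / 0.9636 = 3.42 mmol/kg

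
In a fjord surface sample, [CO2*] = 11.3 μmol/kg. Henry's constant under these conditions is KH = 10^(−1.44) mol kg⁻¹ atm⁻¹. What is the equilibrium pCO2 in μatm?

pCO2 = 311 μatm

KH = 10^(−1.44) = 3.631×10^-2 mol kg⁻¹ atm⁻¹
pCO2 = [CO2*]/KH = 11.3×10^-6 / 3.631×10^-2 = 3.11×10^-4 atm = 311 μatm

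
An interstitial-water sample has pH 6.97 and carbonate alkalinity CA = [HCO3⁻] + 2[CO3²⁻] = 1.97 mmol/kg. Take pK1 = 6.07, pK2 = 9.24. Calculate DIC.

DIC = 2.20 mmol/kg

CA = [HCO3⁻] + 2[CO3²⁻] = (α₁ + 2α₂)·DIC
At pH 6.97: [H⁺]/K1 = 10^-0.90 = 0.12589, K2/[H⁺] = 10^-2.27 = 0.0053703
α₁ = 1/(1 + 0.12589 + 0.0053703) = 1/1.1313 = 0.8840; α₂ = α₁·K2/[H⁺] = 0.004747
α₁ + 2α₂ = 0.8935
DIC = CA / (α₁ + 2α₂) = 1.97 / 0.8935 = 2.20 mmol/kg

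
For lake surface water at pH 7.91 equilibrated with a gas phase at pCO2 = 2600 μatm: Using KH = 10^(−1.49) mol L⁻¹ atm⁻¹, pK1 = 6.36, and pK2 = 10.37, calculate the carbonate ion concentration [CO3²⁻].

[CO2*] = KH · pCO2 = 10^(−1.49) × 2600×10^-6 = 8.413×10^-5 mol/L
α₀ = 1/(1 + K1/[H⁺] + K1K2/[H⁺]²) = 1/(1 + 10^+1.55 + 10^-0.91) = 0.02732
DIC = [CO2*]/α₀ = 8.413×10^-5 / 0.02732 = 3.080 mmol/L
[CO3²⁻] = α₂·DIC; α₂ = 0.003361, so [CO3²⁻] = 0.003361 × 3.080 = 0.0104 mmol/L = 10.4 μmol/L

[CO3²⁻] = 10.4 μmol/L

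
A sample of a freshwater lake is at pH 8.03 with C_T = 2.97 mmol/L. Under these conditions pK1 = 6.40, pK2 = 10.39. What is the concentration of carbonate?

[CO3²⁻] = 12.6 μmol/L

α₂ = 1 / (1 + [H⁺]/K2 + [H⁺]²/(K1K2)) = 1 / (1 + 10^+2.36 + 10^+0.73)
   = 1 / (1 + 229.09 + 5.3703) = 1/235.46 = 0.004247
[CO3²⁻] = α₂ × DIC = 0.004247 × 2.97 = 0.0126 mmol/L = 12.6 μmol/L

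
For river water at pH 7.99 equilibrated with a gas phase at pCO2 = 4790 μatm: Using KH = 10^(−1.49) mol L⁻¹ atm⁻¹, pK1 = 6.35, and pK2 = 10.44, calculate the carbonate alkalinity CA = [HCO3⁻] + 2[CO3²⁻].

[CO2*] = KH · pCO2 = 10^(−1.49) × 4790×10^-6 = 1.550×10^-4 mol/L
α₀ = 1/(1 + K1/[H⁺] + K1K2/[H⁺]²) = 1/(1 + 10^+1.64 + 10^-0.81) = 0.02232
DIC = [CO2*]/α₀ = 1.550×10^-4 / 0.02232 = 6.945 mmol/L
CA = (α₁ + 2α₂)·DIC = (0.9742 + 2×0.003457) × 6.945 = 6.81 mmol/L

CA = 6.81 mmol/L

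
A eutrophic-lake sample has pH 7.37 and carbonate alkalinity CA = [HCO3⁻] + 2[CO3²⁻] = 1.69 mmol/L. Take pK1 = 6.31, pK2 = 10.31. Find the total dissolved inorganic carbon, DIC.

CA = [HCO3⁻] + 2[CO3²⁻] = (α₁ + 2α₂)·DIC
At pH 7.37: [H⁺]/K1 = 10^-1.06 = 0.087096, K2/[H⁺] = 10^-2.94 = 0.0011482
α₁ = 1/(1 + 0.087096 + 0.0011482) = 1/1.0882 = 0.9189; α₂ = α₁·K2/[H⁺] = 0.001055
α₁ + 2α₂ = 0.9210
DIC = CA / (α₁ + 2α₂) = 1.69 / 0.9210 = 1.83 mmol/L

DIC = 1.83 mmol/L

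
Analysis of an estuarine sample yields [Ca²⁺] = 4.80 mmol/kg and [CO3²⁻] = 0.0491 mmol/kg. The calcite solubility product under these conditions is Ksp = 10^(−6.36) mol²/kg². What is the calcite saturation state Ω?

Ω = 0.540

Ksp = 10^(−6.36) = 4.365×10^-7
Ω = [Ca²⁺][CO3²⁻]/Ksp = (4.80×10^-3)(0.0491×10^-3) / 4.365×10^-7 = 0.540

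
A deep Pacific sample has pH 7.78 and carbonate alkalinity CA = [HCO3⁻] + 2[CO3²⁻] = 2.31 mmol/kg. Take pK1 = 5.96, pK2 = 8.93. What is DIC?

CA = [HCO3⁻] + 2[CO3²⁻] = (α₁ + 2α₂)·DIC
At pH 7.78: [H⁺]/K1 = 10^-1.82 = 0.015136, K2/[H⁺] = 10^-1.15 = 0.070795
α₁ = 1/(1 + 0.015136 + 0.070795) = 1/1.0859 = 0.9209; α₂ = α₁·K2/[H⁺] = 0.06519
α₁ + 2α₂ = 1.0513
DIC = CA / (α₁ + 2α₂) = 2.31 / 1.0513 = 2.20 mmol/kg

DIC = 2.20 mmol/kg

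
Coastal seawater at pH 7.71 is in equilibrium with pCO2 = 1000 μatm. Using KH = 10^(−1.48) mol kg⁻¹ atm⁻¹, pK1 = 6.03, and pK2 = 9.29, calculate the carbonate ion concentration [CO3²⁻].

[CO3²⁻] = 0.0417 mmol/kg

[CO2*] = KH · pCO2 = 10^(−1.48) × 1000×10^-6 = 3.311×10^-5 mol/kg
α₀ = 1/(1 + K1/[H⁺] + K1K2/[H⁺]²) = 1/(1 + 10^+1.68 + 10^+0.10) = 0.01995
DIC = [CO2*]/α₀ = 3.311×10^-5 / 0.01995 = 1.660 mmol/kg
[CO3²⁻] = α₂·DIC; α₂ = 0.02512, so [CO3²⁻] = 0.02512 × 1.660 = 0.0417 mmol/kg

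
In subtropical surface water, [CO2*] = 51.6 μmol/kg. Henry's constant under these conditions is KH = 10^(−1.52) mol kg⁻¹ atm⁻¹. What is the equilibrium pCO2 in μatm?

pCO2 = 1710 μatm

KH = 10^(−1.52) = 3.020×10^-2 mol kg⁻¹ atm⁻¹
pCO2 = [CO2*]/KH = 51.6×10^-6 / 3.020×10^-2 = 1.71×10^-3 atm = 1710 μatm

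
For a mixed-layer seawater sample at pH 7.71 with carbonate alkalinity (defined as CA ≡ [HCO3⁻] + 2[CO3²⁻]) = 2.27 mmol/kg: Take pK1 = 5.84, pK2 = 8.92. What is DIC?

CA = [HCO3⁻] + 2[CO3²⁻] = (α₁ + 2α₂)·DIC
At pH 7.71: [H⁺]/K1 = 10^-1.87 = 0.013490, K2/[H⁺] = 10^-1.21 = 0.061660
α₁ = 1/(1 + 0.013490 + 0.061660) = 1/1.0751 = 0.9301; α₂ = α₁·K2/[H⁺] = 0.05735
α₁ + 2α₂ = 1.0448
DIC = CA / (α₁ + 2α₂) = 2.27 / 1.0448 = 2.17 mmol/kg

DIC = 2.17 mmol/kg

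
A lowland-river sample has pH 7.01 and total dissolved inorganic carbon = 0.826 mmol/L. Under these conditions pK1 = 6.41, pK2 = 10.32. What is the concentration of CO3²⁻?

[CO3²⁻] = 0.323 μmol/L

α₂ = 1 / (1 + [H⁺]/K2 + [H⁺]²/(K1K2)) = 1 / (1 + 10^+3.31 + 10^+2.71)
   = 1 / (1 + 2041.7 + 512.86) = 1/2555.6 = 0.0003913
[CO3²⁻] = α₂ × DIC = 0.0003913 × 0.826 = 0.000323 mmol/L = 0.323 μmol/L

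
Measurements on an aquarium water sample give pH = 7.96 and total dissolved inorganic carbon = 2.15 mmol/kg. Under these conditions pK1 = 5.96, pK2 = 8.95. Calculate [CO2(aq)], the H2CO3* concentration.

α₀ = 1 / (1 + K1/[H⁺] + K1K2/[H⁺]²) = 1 / (1 + 10^+2.00 + 10^+1.01)
   = 1 / (1 + 100.00 + 10.233) = 1/111.23 = 0.008990
[CO2*] = α₀ × DIC = 0.008990 × 2.15 = 0.0193 mmol/kg = 19.3 μmol/kg

[CO2*] = 19.3 μmol/kg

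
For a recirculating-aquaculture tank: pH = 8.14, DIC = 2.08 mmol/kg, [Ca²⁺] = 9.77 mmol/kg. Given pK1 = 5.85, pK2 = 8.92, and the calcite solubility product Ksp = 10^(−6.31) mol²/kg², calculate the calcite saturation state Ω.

α₂ = 1 / (1 + [H⁺]/K2 + [H⁺]²/(K1K2)) = 1 / (1 + 10^+0.78 + 10^-1.51)
   = 1 / (1 + 6.0256 + 0.030903) = 1/7.0565 = 0.1417
[CO3²⁻] = α₂ × DIC = 0.1417 × 2.08 = 0.2948 mmol/kg
Ksp = 10^(−6.31) = 4.898×10^-7
Ω = [Ca²⁺][CO3²⁻]/Ksp = (9.77×10^-3)(2.948×10^-4) / 4.898×10^-7 = 5.88

Ω = 5.88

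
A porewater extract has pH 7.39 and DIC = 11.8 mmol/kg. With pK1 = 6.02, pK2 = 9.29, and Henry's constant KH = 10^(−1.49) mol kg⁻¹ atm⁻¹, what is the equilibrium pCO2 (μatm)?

pCO2 = 1.47×10^4 μatm

α₀ = 1 / (1 + K1/[H⁺] + K1K2/[H⁺]²) = 1 / (1 + 10^+1.37 + 10^-0.53)
   = 1 / (1 + 23.442 + 0.29512) = 1/24.737 = 0.04042
[CO2*] = α₀ × DIC = 0.04042 × 11.8 = 0.4770 mmol/kg
pCO2 = [CO2*]/KH = 4.770×10^-4 / 3.236×10^-2 = 1.47×10^4 μatm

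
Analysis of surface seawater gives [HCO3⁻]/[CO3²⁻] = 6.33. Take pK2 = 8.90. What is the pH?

From K2 = [H⁺][CO3²⁻]/[HCO3⁻]:  pH = pK2 − log₁₀([HCO3⁻]/[CO3²⁻])
log₁₀(6.33) = +0.801
pH = 8.90 − (+0.801) = 8.10

pH = 8.10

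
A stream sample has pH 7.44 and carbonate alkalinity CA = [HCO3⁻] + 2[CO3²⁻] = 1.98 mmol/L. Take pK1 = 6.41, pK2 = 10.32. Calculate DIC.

DIC = 2.16 mmol/L

CA = [HCO3⁻] + 2[CO3²⁻] = (α₁ + 2α₂)·DIC
At pH 7.44: [H⁺]/K1 = 10^-1.03 = 0.093325, K2/[H⁺] = 10^-2.88 = 0.0013183
α₁ = 1/(1 + 0.093325 + 0.0013183) = 1/1.0946 = 0.9135; α₂ = α₁·K2/[H⁺] = 0.001204
α₁ + 2α₂ = 0.9159
DIC = CA / (α₁ + 2α₂) = 1.98 / 0.9159 = 2.16 mmol/L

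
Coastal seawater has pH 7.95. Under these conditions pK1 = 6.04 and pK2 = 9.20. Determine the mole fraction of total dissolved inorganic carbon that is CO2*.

α₀ = 1 / (1 + K1/[H⁺] + K1K2/[H⁺]²) = 1 / (1 + 10^+1.91 + 10^+0.66)
   = 1 / (1 + 81.283 + 4.5709) = 1/86.854 = 0.01151

α₀ = 0.0115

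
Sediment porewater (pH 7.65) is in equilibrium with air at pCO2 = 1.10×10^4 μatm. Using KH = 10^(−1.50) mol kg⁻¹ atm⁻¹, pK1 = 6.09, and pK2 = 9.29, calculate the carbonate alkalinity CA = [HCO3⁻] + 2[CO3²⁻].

[CO2*] = KH · pCO2 = 10^(−1.50) × 1.10×10^4×10^-6 = 3.479×10^-4 mol/kg
α₀ = 1/(1 + K1/[H⁺] + K1K2/[H⁺]²) = 1/(1 + 10^+1.56 + 10^-0.08) = 0.02622
DIC = [CO2*]/α₀ = 3.479×10^-4 / 0.02622 = 13.27 mmol/kg
CA = (α₁ + 2α₂)·DIC = (0.9520 + 2×0.02181) × 13.27 = 13.2 mmol/kg

CA = 13.2 mmol/kg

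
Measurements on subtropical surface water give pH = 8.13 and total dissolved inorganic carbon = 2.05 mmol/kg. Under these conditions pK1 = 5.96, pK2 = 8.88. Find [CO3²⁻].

α₂ = 1 / (1 + [H⁺]/K2 + [H⁺]²/(K1K2)) = 1 / (1 + 10^+0.75 + 10^-1.42)
   = 1 / (1 + 5.6234 + 0.038019) = 1/6.6614 = 0.1501
[CO3²⁻] = α₂ × DIC = 0.1501 × 2.05 = 0.308 mmol/kg

[CO3²⁻] = 0.308 mmol/kg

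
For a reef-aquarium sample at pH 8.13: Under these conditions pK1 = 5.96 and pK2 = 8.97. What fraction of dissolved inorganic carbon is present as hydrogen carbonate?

α₁ = 1 / (1 + [H⁺]/K1 + K2/[H⁺]) = 1 / (1 + 10^-2.17 + 10^-0.84)
   = 1 / (1 + 0.0067608 + 0.14454) = 1/1.1513 = 0.8686

α₁ = 0.869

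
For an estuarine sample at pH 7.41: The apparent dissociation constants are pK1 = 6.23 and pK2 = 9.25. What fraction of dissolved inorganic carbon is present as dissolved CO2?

α₀ = 0.0611

α₀ = 1 / (1 + K1/[H⁺] + K1K2/[H⁺]²) = 1 / (1 + 10^+1.18 + 10^-0.66)
   = 1 / (1 + 15.136 + 0.21878) = 1/16.354 = 0.06115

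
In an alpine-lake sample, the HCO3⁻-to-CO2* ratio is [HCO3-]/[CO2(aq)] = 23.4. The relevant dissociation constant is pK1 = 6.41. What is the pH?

pH = 7.78

From K1 = [H⁺][HCO3-]/[CO2(aq)]:  pH = pK1 + log₁₀([HCO3-]/[CO2(aq)])
log₁₀(23.4) = +1.369
pH = 6.41 + (+1.369) = 7.78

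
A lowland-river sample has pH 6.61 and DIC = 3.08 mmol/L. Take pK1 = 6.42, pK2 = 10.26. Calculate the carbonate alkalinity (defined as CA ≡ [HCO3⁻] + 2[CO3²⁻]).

CA = 1.87 mmol/L

CA = [HCO3⁻] + 2[CO3²⁻] = (α₁ + 2α₂)·DIC
At pH 6.61: [H⁺]/K1 = 10^-0.19 = 0.64565, K2/[H⁺] = 10^-3.65 = 0.00022387
α₁ = 1/(1 + 0.64565 + 0.00022387) = 1/1.6459 = 0.6076; α₂ = α₁·K2/[H⁺] = 0.0001360
α₁ + 2α₂ = 0.6079
CA = 0.6079 × 3.08 = 1.87 mmol/L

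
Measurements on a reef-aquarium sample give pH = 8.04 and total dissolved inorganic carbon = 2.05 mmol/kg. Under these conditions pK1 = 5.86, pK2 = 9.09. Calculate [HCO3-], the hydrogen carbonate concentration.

α₁ = 1 / (1 + [H⁺]/K1 + K2/[H⁺]) = 1 / (1 + 10^-2.18 + 10^-1.05)
   = 1 / (1 + 0.0066069 + 0.089125) = 1/1.0957 = 0.9126
[HCO3⁻] = α₁ × DIC = 0.9126 × 2.05 = 1.87 mmol/kg

[HCO3⁻] = 1.87 mmol/kg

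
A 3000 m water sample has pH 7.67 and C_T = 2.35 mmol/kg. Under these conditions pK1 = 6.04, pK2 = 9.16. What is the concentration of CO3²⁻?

[CO3²⁻] = 0.0720 mmol/kg

α₂ = 1 / (1 + [H⁺]/K2 + [H⁺]²/(K1K2)) = 1 / (1 + 10^+1.49 + 10^-0.14)
   = 1 / (1 + 30.903 + 0.72444) = 1/32.627 = 0.03065
[CO3²⁻] = α₂ × DIC = 0.03065 × 2.35 = 0.0720 mmol/kg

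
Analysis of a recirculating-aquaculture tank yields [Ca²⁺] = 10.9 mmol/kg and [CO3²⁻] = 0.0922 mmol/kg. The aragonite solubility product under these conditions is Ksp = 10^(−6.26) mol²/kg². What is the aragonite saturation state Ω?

Ksp = 10^(−6.26) = 5.495×10^-7
Ω = [Ca²⁺][CO3²⁻]/Ksp = (10.9×10^-3)(0.0922×10^-3) / 5.495×10^-7 = 1.83

Ω = 1.83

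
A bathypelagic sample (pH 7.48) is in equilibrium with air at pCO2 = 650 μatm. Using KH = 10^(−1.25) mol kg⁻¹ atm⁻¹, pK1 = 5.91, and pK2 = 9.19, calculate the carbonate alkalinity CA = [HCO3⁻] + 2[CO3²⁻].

CA = 1.41 mmol/kg

[CO2*] = KH · pCO2 = 10^(−1.25) × 650×10^-6 = 3.655×10^-5 mol/kg
α₀ = 1/(1 + K1/[H⁺] + K1K2/[H⁺]²) = 1/(1 + 10^+1.57 + 10^-0.14) = 0.02572
DIC = [CO2*]/α₀ = 3.655×10^-5 / 0.02572 = 1.421 mmol/kg
CA = (α₁ + 2α₂)·DIC = (0.9556 + 2×0.01863) × 1.421 = 1.41 mmol/kg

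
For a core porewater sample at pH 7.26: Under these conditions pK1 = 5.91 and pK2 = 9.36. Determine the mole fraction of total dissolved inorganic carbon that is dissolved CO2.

α₀ = 0.0424

α₀ = 1 / (1 + K1/[H⁺] + K1K2/[H⁺]²) = 1 / (1 + 10^+1.35 + 10^-0.75)
   = 1 / (1 + 22.387 + 0.17783) = 1/23.565 = 0.04244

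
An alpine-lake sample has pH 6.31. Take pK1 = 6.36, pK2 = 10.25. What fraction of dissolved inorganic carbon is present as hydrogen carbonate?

α₁ = 0.471

α₁ = 1 / (1 + [H⁺]/K1 + K2/[H⁺]) = 1 / (1 + 10^+0.05 + 10^-3.94)
   = 1 / (1 + 1.1220 + 0.00011482) = 1/2.1221 = 0.4712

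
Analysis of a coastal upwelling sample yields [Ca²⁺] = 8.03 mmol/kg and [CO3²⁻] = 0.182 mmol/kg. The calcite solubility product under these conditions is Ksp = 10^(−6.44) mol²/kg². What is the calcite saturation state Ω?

Ω = 4.03

Ksp = 10^(−6.44) = 3.631×10^-7
Ω = [Ca²⁺][CO3²⁻]/Ksp = (8.03×10^-3)(0.182×10^-3) / 3.631×10^-7 = 4.03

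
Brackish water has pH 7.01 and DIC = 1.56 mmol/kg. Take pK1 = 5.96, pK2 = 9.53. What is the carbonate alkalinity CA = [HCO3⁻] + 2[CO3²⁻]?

CA = 1.44 mmol/kg

CA = [HCO3⁻] + 2[CO3²⁻] = (α₁ + 2α₂)·DIC
At pH 7.01: [H⁺]/K1 = 10^-1.05 = 0.089125, K2/[H⁺] = 10^-2.52 = 0.0030200
α₁ = 1/(1 + 0.089125 + 0.0030200) = 1/1.0921 = 0.9156; α₂ = α₁·K2/[H⁺] = 0.002765
α₁ + 2α₂ = 0.9212
CA = 0.9212 × 1.56 = 1.44 mmol/kg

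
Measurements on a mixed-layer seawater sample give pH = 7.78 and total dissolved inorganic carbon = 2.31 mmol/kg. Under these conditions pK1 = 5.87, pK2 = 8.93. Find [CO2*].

[CO2*] = 0.0262 mmol/kg

α₀ = 1 / (1 + K1/[H⁺] + K1K2/[H⁺]²) = 1 / (1 + 10^+1.91 + 10^+0.76)
   = 1 / (1 + 81.283 + 5.7544) = 1/88.037 = 0.01136
[CO2*] = α₀ × DIC = 0.01136 × 2.31 = 0.0262 mmol/kg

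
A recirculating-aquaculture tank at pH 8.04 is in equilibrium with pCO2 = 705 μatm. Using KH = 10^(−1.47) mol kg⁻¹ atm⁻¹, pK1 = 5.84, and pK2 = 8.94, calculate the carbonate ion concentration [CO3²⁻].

[CO3²⁻] = 0.477 mmol/kg

[CO2*] = KH · pCO2 = 10^(−1.47) × 705×10^-6 = 2.389×10^-5 mol/kg
α₀ = 1/(1 + K1/[H⁺] + K1K2/[H⁺]²) = 1/(1 + 10^+2.20 + 10^+1.30) = 0.005573
DIC = [CO2*]/α₀ = 2.389×10^-5 / 0.005573 = 4.287 mmol/kg
[CO3²⁻] = α₂·DIC; α₂ = 0.1112, so [CO3²⁻] = 0.1112 × 4.287 = 0.477 mmol/kg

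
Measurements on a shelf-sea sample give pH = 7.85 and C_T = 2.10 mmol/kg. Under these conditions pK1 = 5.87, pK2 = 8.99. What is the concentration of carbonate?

[CO3²⁻] = 0.140 mmol/kg

α₂ = 1 / (1 + [H⁺]/K2 + [H⁺]²/(K1K2)) = 1 / (1 + 10^+1.14 + 10^-0.84)
   = 1 / (1 + 13.804 + 0.14454) = 1/14.948 = 0.06690
[CO3²⁻] = α₂ × DIC = 0.06690 × 2.10 = 0.140 mmol/kg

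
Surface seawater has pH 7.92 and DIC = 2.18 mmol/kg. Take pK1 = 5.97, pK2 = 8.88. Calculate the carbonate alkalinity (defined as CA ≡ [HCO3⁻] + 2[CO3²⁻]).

CA = [HCO3⁻] + 2[CO3²⁻] = (α₁ + 2α₂)·DIC
At pH 7.92: [H⁺]/K1 = 10^-1.95 = 0.011220, K2/[H⁺] = 10^-0.96 = 0.10965
α₁ = 1/(1 + 0.011220 + 0.10965) = 1/1.1209 = 0.8922; α₂ = α₁·K2/[H⁺] = 0.09782
α₁ + 2α₂ = 1.0878
CA = 1.0878 × 2.18 = 2.37 mmol/kg

CA = 2.37 mmol/kg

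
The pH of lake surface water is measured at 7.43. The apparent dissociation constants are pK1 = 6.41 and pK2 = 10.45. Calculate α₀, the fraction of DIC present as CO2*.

α₀ = 0.0871

α₀ = 1 / (1 + K1/[H⁺] + K1K2/[H⁺]²) = 1 / (1 + 10^+1.02 + 10^-2.00)
   = 1 / (1 + 10.471 + 0.010000) = 1/11.481 = 0.08710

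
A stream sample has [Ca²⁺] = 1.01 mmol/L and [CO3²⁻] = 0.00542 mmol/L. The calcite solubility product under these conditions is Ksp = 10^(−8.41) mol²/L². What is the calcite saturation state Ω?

Ksp = 10^(−8.41) = 3.890×10^-9
Ω = [Ca²⁺][CO3²⁻]/Ksp = (1.01×10^-3)(0.00542×10^-3) / 3.890×10^-9 = 1.41

Ω = 1.41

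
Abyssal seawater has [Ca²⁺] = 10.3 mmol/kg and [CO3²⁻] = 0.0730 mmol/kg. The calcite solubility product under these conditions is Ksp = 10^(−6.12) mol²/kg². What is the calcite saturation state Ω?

Ω = 0.991

Ksp = 10^(−6.12) = 7.586×10^-7
Ω = [Ca²⁺][CO3²⁻]/Ksp = (10.3×10^-3)(0.0730×10^-3) / 7.586×10^-7 = 0.991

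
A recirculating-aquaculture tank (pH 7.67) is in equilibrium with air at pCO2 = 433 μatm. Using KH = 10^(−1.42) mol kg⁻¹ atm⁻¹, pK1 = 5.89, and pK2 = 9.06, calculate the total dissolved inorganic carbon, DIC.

[CO2*] = KH · pCO2 = 10^(−1.42) × 433×10^-6 = 1.646×10^-5 mol/kg
α₀ = 1/(1 + K1/[H⁺] + K1K2/[H⁺]²) = 1/(1 + 10^+1.78 + 10^+0.39) = 0.01570
DIC = [CO2*]/α₀ = 1.646×10^-5 / 0.01570 = 1.05 mmol/kg

DIC = 1.05 mmol/kg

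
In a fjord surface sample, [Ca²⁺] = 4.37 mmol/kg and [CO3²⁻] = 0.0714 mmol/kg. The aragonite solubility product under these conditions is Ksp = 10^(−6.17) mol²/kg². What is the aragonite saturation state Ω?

Ksp = 10^(−6.17) = 6.761×10^-7
Ω = [Ca²⁺][CO3²⁻]/Ksp = (4.37×10^-3)(0.0714×10^-3) / 6.761×10^-7 = 0.462

Ω = 0.462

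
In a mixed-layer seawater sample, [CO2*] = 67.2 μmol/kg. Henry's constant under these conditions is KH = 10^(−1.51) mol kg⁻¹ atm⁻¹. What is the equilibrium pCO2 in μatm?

pCO2 = 2170 μatm

KH = 10^(−1.51) = 3.090×10^-2 mol kg⁻¹ atm⁻¹
pCO2 = [CO2*]/KH = 67.2×10^-6 / 3.090×10^-2 = 2.17×10^-3 atm = 2170 μatm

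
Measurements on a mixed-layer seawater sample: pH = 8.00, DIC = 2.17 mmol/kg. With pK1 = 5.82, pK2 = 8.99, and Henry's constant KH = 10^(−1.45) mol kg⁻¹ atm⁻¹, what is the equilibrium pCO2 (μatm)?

α₀ = 1 / (1 + K1/[H⁺] + K1K2/[H⁺]²) = 1 / (1 + 10^+2.18 + 10^+1.19)
   = 1 / (1 + 151.36 + 15.488) = 1/167.84 = 0.005958
[CO2*] = α₀ × DIC = 0.005958 × 2.17 = 0.01293 mmol/kg = 12.93 μmol/kg
pCO2 = [CO2*]/KH = 1.293×10^-5 / 3.548×10^-2 = 364 μatm

pCO2 = 364 μatm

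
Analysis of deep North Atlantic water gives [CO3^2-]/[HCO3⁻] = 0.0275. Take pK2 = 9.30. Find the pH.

From K2 = [H⁺][CO3^2-]/[HCO3⁻]:  pH = pK2 + log₁₀([CO3^2-]/[HCO3⁻])
log₁₀(0.0275) = -1.561
pH = 9.30 + (-1.561) = 7.74

pH = 7.74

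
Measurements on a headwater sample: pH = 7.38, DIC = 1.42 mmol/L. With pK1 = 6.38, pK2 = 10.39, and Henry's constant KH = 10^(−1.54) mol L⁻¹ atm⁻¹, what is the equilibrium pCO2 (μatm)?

pCO2 = 4470 μatm

α₀ = 1 / (1 + K1/[H⁺] + K1K2/[H⁺]²) = 1 / (1 + 10^+1.00 + 10^-2.01)
   = 1 / (1 + 10.000 + 0.0097724) = 1/11.010 = 0.09083
[CO2*] = α₀ × DIC = 0.09083 × 1.42 = 0.1290 mmol/L
pCO2 = [CO2*]/KH = 1.290×10^-4 / 2.884×10^-2 = 4470 μatm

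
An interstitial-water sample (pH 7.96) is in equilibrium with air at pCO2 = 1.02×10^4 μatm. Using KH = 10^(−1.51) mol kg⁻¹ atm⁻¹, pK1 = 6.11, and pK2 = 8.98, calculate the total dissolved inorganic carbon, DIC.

DIC = 24.8 mmol/kg

[CO2*] = KH · pCO2 = 10^(−1.51) × 1.02×10^4×10^-6 = 3.152×10^-4 mol/kg
α₀ = 1/(1 + K1/[H⁺] + K1K2/[H⁺]²) = 1/(1 + 10^+1.85 + 10^+0.83) = 0.01273
DIC = [CO2*]/α₀ = 3.152×10^-4 / 0.01273 = 24.8 mmol/kg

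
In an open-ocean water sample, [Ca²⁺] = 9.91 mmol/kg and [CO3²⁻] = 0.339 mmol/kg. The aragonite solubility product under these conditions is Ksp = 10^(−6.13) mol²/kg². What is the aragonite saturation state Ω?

Ω = 4.53

Ksp = 10^(−6.13) = 7.413×10^-7
Ω = [Ca²⁺][CO3²⁻]/Ksp = (9.91×10^-3)(0.339×10^-3) / 7.413×10^-7 = 4.53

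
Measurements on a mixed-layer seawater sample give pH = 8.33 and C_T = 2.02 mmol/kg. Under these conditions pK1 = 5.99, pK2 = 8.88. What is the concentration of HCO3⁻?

α₁ = 1 / (1 + [H⁺]/K1 + K2/[H⁺]) = 1 / (1 + 10^-2.34 + 10^-0.55)
   = 1 / (1 + 0.0045709 + 0.28184) = 1/1.2864 = 0.7774
[HCO3⁻] = α₁ × DIC = 0.7774 × 2.02 = 1.57 mmol/kg

[HCO3⁻] = 1.57 mmol/kg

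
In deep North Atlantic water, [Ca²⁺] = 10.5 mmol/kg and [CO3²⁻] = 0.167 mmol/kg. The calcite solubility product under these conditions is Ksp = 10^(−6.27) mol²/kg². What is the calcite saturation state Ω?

Ω = 3.27

Ksp = 10^(−6.27) = 5.370×10^-7
Ω = [Ca²⁺][CO3²⁻]/Ksp = (10.5×10^-3)(0.167×10^-3) / 5.370×10^-7 = 3.27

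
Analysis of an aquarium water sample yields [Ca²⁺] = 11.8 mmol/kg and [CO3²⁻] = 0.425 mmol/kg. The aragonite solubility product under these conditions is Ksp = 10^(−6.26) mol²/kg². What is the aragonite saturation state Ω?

Ksp = 10^(−6.26) = 5.495×10^-7
Ω = [Ca²⁺][CO3²⁻]/Ksp = (11.8×10^-3)(0.425×10^-3) / 5.495×10^-7 = 9.13

Ω = 9.13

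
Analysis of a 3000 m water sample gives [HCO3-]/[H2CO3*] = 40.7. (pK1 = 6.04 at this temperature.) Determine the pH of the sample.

pH = 7.65

From K1 = [H⁺][HCO3-]/[H2CO3*]:  pH = pK1 + log₁₀([HCO3-]/[H2CO3*])
log₁₀(40.7) = +1.610
pH = 6.04 + (+1.610) = 7.65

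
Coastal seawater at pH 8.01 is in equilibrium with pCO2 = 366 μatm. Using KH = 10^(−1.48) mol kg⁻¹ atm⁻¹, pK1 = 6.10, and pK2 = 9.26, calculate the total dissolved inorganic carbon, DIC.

[CO2*] = KH · pCO2 = 10^(−1.48) × 366×10^-6 = 1.212×10^-5 mol/kg
α₀ = 1/(1 + K1/[H⁺] + K1K2/[H⁺]²) = 1/(1 + 10^+1.91 + 10^+0.66) = 0.01151
DIC = [CO2*]/α₀ = 1.212×10^-5 / 0.01151 = 1.05 mmol/kg

DIC = 1.05 mmol/kg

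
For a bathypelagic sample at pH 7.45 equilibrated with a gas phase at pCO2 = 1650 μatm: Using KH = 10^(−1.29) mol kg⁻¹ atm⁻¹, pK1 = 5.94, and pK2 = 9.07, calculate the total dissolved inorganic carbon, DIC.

[CO2*] = KH · pCO2 = 10^(−1.29) × 1650×10^-6 = 8.462×10^-5 mol/kg
α₀ = 1/(1 + K1/[H⁺] + K1K2/[H⁺]²) = 1/(1 + 10^+1.51 + 10^-0.11) = 0.02929
DIC = [CO2*]/α₀ = 8.462×10^-5 / 0.02929 = 2.89 mmol/kg

DIC = 2.89 mmol/kg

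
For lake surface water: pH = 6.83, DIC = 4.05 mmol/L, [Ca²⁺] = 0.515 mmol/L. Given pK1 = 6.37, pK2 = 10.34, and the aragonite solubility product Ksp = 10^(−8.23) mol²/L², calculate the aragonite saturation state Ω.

α₂ = 1 / (1 + [H⁺]/K2 + [H⁺]²/(K1K2)) = 1 / (1 + 10^+3.51 + 10^+3.05)
   = 1 / (1 + 3235.9 + 1122.0) = 1/4359.0 = 0.0002294
[CO3²⁻] = α₂ × DIC = 0.0002294 × 4.05 = 0.0009291 mmol/L = 0.9291 μmol/L
Ksp = 10^(−8.23) = 5.888×10^-9
Ω = [Ca²⁺][CO3²⁻]/Ksp = (0.515×10^-3)(9.291×10^-7) / 5.888×10^-9 = 0.0813

Ω = 0.0813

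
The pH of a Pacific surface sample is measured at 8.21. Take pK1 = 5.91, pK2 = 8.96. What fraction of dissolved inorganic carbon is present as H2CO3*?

α₀ = 0.00424

α₀ = 1 / (1 + K1/[H⁺] + K1K2/[H⁺]²) = 1 / (1 + 10^+2.30 + 10^+1.55)
   = 1 / (1 + 199.53 + 35.481) = 1/236.01 = 0.004237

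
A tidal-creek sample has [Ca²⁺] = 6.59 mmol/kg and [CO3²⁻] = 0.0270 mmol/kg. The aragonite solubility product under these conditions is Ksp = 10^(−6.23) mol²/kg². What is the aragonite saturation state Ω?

Ksp = 10^(−6.23) = 5.888×10^-7
Ω = [Ca²⁺][CO3²⁻]/Ksp = (6.59×10^-3)(0.0270×10^-3) / 5.888×10^-7 = 0.302

Ω = 0.302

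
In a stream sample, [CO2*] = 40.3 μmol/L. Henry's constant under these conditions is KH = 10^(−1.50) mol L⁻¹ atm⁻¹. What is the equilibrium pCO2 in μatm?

pCO2 = 1270 μatm

KH = 10^(−1.50) = 3.162×10^-2 mol L⁻¹ atm⁻¹
pCO2 = [CO2*]/KH = 40.3×10^-6 / 3.162×10^-2 = 1.27×10^-3 atm = 1270 μatm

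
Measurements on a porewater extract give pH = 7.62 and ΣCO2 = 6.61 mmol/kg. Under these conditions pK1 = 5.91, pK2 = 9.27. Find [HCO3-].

[HCO3⁻] = 6.34 mmol/kg

α₁ = 1 / (1 + [H⁺]/K1 + K2/[H⁺]) = 1 / (1 + 10^-1.71 + 10^-1.65)
   = 1 / (1 + 0.019498 + 0.022387) = 1/1.0419 = 0.9598
[HCO3⁻] = α₁ × DIC = 0.9598 × 6.61 = 6.34 mmol/kg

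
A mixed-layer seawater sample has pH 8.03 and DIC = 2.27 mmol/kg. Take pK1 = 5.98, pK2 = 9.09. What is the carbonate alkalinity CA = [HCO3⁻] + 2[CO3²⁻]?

CA = 2.43 mmol/kg

CA = [HCO3⁻] + 2[CO3²⁻] = (α₁ + 2α₂)·DIC
At pH 8.03: [H⁺]/K1 = 10^-2.05 = 0.0089125, K2/[H⁺] = 10^-1.06 = 0.087096
α₁ = 1/(1 + 0.0089125 + 0.087096) = 1/1.0960 = 0.9124; α₂ = α₁·K2/[H⁺] = 0.07947
α₁ + 2α₂ = 1.0713
CA = 1.0713 × 2.27 = 2.43 mmol/kg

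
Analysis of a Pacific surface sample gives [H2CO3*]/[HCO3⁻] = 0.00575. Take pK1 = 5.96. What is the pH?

pH = 8.20

From K1 = [H⁺][HCO3⁻]/[H2CO3*]:  pH = pK1 − log₁₀([H2CO3*]/[HCO3⁻])
log₁₀(0.00575) = -2.240
pH = 5.96 − (-2.240) = 8.20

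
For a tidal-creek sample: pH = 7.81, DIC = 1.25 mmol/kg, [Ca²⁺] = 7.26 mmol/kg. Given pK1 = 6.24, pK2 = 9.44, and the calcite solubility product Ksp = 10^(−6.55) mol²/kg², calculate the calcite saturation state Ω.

α₂ = 1 / (1 + [H⁺]/K2 + [H⁺]²/(K1K2)) = 1 / (1 + 10^+1.63 + 10^+0.06)
   = 1 / (1 + 42.658 + 1.1482) = 1/44.806 = 0.02232
[CO3²⁻] = α₂ × DIC = 0.02232 × 1.25 = 0.02790 mmol/kg
Ksp = 10^(−6.55) = 2.818×10^-7
Ω = [Ca²⁺][CO3²⁻]/Ksp = (7.26×10^-3)(2.790×10^-5) / 2.818×10^-7 = 0.719

Ω = 0.719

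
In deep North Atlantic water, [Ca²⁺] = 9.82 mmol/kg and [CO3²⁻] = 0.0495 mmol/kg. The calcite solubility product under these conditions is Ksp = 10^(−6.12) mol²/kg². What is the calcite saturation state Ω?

Ω = 0.641

Ksp = 10^(−6.12) = 7.586×10^-7
Ω = [Ca²⁺][CO3²⁻]/Ksp = (9.82×10^-3)(0.0495×10^-3) / 7.586×10^-7 = 0.641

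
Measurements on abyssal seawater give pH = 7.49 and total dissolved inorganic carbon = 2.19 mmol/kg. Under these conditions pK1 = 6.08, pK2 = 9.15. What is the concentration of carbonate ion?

[CO3²⁻] = 0.0452 mmol/kg

α₂ = 1 / (1 + [H⁺]/K2 + [H⁺]²/(K1K2)) = 1 / (1 + 10^+1.66 + 10^+0.25)
   = 1 / (1 + 45.709 + 1.7783) = 1/48.487 = 0.02062
[CO3²⁻] = α₂ × DIC = 0.02062 × 2.19 = 0.0452 mmol/kg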